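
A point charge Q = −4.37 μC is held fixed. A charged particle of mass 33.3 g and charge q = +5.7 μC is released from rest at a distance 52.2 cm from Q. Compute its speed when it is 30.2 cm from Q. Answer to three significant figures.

Only the electrostatic force acts, so mechanical energy is conserved: ½mv² = U₁ − U₂ = kQq(1/r₁ − 1/r₂).
U₁ − U₂ = (8.99×10⁹ N·m²/C²)(-4.37×10⁻⁶ C)(5.70×10⁻⁶ C)(1/0.522 − 1/0.302) = 0.313 J.
v = √(2·0.313/0.0333) = 4.33 m/s.

4.33 m/s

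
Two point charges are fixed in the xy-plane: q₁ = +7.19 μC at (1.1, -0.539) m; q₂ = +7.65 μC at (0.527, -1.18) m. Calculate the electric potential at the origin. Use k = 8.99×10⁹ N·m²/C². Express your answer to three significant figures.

The total potential is the scalar sum of each charge's contribution, V = Σ kqᵢ/rᵢ.
Distances from the field point to each charge: r₁ = 1.22 m, r₂ = 1.29 m.
V = k[(7.19×10⁻⁶)/(1.22) + (7.65×10⁻⁶)/(1.29)] = 1.06×10⁵ V.

1.06×10⁵ V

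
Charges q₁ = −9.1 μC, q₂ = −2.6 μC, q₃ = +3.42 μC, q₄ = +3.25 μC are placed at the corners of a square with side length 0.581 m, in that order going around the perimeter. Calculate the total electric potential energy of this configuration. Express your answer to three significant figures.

-0.490 J

The work to assemble the configuration equals its total potential energy, U = Σ kqᵢqⱼ/rᵢⱼ over all pairs.
The four side pairs have separation 0.581 m and the two diagonal pairs 0.822 m.
Summing all 6 pair terms gives U = -0.490 J.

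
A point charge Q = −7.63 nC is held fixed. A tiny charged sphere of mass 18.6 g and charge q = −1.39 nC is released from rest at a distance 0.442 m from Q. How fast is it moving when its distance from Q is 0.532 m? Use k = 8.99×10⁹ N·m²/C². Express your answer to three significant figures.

1.98×10⁻³ m/s

Only the electrostatic force acts, so mechanical energy is conserved: ½mv² = U₁ − U₂ = kQq(1/r₁ − 1/r₂).
U₁ − U₂ = (8.99×10⁹ N·m²/C²)(-7.63×10⁻⁹ C)(-1.39×10⁻⁹ C)(1/0.442 − 1/0.532) = 3.65×10⁻⁸ J.
v = √(2·3.65×10⁻⁸/0.0186) = 1.98×10⁻³ m/s.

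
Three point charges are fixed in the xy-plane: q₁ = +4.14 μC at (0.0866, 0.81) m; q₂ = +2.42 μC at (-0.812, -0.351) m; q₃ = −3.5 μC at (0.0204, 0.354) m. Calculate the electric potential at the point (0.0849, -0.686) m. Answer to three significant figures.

1.74×10⁴ V

The total potential is the scalar sum of each charge's contribution, V = Σ kqᵢ/rᵢ.
Distances from the field point to each charge: r₁ = 1.50 m, r₂ = 0.957 m, r₃ = 1.04 m.
V = k[(4.14×10⁻⁶)/(1.50) + (2.42×10⁻⁶)/(0.957) + (-3.50×10⁻⁶)/(1.04)] = 1.74×10⁴ V.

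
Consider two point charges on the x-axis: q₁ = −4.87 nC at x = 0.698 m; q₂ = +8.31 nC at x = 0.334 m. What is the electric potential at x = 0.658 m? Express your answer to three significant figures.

Electric potential is a scalar, so the contributions from each charge add algebraically: V = Σ kqᵢ/rᵢ.
Distances from the field point to each charge: r₁ = 0.0400 m, r₂ = 0.324 m.
V = k[(-4.87×10⁻⁹)/(0.0400) + (8.31×10⁻⁹)/(0.324)] = -864 V.

-864 V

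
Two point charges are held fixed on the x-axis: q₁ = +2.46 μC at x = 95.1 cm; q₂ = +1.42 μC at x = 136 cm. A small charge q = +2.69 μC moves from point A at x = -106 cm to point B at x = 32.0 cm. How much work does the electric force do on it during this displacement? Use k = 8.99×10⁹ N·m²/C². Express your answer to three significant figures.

The work done by the electric force is W_field = −ΔU = −q(V_B − V_A) = q(V_A − V_B).
At A: distances to the source charges are 2.01 m, 2.42 m; V_A = Σ kqᵢ/rᵢ = 1.63×10⁴ V.
At B: distances to the source charges are 0.631 m, 1.04 m; V_B = Σ kqᵢ/rᵢ = 4.73×10⁴ V.
ΔV = V_B − V_A = 3.11×10⁴ V.
W_field = −qΔV = −(2.69×10⁻⁶ C)(3.11×10⁴ V) = -0.0835 J.

-0.0835 J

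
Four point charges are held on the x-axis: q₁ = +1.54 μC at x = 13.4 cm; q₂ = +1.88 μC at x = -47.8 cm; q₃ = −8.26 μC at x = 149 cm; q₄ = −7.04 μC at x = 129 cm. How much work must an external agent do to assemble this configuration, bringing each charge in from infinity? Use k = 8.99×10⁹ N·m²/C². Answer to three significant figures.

The assembly work is the sum of pairwise potential energies, U = Σ_{i<j} kqᵢqⱼ/rᵢⱼ.
Pair separations: r₁₂ = 0.612 m, r₁₃ = 1.36 m, r₁₄ = 1.16 m, r₂₃ = 1.97 m, r₂₄ = 1.77 m, r₃₄ = 0.200 m.
Summing all 6 pair terms gives U = 2.35 J.

2.35 J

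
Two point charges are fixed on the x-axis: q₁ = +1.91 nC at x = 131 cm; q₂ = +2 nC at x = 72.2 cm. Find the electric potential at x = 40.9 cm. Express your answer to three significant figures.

Electric potential is a scalar, so the contributions from each charge add algebraically: V = Σ kqᵢ/rᵢ.
Distances from the field point to each charge: r₁ = 0.901 m, r₂ = 0.313 m.
V = k[(1.91×10⁻⁹)/(0.901) + (2.00×10⁻⁹)/(0.313)] = 76.5 V.

76.5 V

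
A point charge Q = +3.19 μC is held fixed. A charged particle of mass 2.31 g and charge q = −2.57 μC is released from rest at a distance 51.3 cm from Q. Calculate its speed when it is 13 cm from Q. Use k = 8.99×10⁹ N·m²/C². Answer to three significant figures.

19.1 m/s

Only the electrostatic force acts, so mechanical energy is conserved: ½mv² = U₁ − U₂ = kQq(1/r₁ − 1/r₂).
U₁ − U₂ = (8.99×10⁹ N·m²/C²)(3.19×10⁻⁶ C)(-2.57×10⁻⁶ C)(1/0.513 − 1/0.130) = 0.423 J.
v = √(2·0.423/2.31×10⁻³) = 19.1 m/s.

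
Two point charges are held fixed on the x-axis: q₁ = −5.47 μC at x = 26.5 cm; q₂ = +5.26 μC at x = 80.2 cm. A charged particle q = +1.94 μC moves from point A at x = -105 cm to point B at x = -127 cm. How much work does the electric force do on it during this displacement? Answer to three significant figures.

-5.14×10⁻³ J

The work done by the electric force is W_field = −ΔU = −q(V_B − V_A) = q(V_A − V_B).
At A: distances to the source charges are 1.31 m, 1.85 m; V_A = Σ kqᵢ/rᵢ = -1.19×10⁴ V.
At B: distances to the source charges are 1.54 m, 2.07 m; V_B = Σ kqᵢ/rᵢ = -9210 V.
ΔV = V_B − V_A = 2650 V.
W_field = −qΔV = −(1.94×10⁻⁶ C)(2650 V) = -5.14×10⁻³ J.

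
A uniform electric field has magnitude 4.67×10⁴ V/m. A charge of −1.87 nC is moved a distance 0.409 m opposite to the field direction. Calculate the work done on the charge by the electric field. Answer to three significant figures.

The potential change for a displacement 0.409 m opposite to the field direction is ΔV = +Ed = 1.91×10⁴ V.
W_field = −qΔV = 3.57×10⁻⁵ J.

3.57×10⁻⁵ J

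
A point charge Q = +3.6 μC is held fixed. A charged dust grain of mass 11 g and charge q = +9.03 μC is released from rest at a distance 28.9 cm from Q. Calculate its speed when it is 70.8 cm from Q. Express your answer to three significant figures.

Only the electrostatic force acts, so mechanical energy is conserved: ½mv² = U₁ − U₂ = kQq(1/r₁ − 1/r₂).
U₁ − U₂ = (8.99×10⁹ N·m²/C²)(3.60×10⁻⁶ C)(9.03×10⁻⁶ C)(1/0.289 − 1/0.708) = 0.598 J.
v = √(2·0.598/0.0110) = 10.4 m/s.

10.4 m/s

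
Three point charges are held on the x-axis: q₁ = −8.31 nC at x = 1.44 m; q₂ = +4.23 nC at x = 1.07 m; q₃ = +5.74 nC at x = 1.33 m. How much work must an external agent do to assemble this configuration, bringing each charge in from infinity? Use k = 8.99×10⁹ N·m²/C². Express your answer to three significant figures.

-3.91×10⁻⁶ J

The work to assemble the configuration equals its total potential energy, U = Σ kqᵢqⱼ/rᵢⱼ over all pairs.
Pair separations: r₁₂ = 0.370 m, r₁₃ = 0.110 m, r₂₃ = 0.260 m.
U = (-8.54×10⁻⁷) + (-3.90×10⁻⁶) + (8.40×10⁻⁷) = -3.91×10⁻⁶ J.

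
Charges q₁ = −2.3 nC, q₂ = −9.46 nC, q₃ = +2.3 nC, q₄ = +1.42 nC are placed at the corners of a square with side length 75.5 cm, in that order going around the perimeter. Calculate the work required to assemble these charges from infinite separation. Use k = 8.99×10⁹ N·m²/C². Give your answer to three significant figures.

The assembly work is the sum of pairwise potential energies, U = Σ_{i<j} kqᵢqⱼ/rᵢⱼ.
The four side pairs have separation 0.755 m and the two diagonal pairs 1.07 m.
Summing all 6 pair terms gives U = -1.58×10⁻⁷ J.

-1.58×10⁻⁷ J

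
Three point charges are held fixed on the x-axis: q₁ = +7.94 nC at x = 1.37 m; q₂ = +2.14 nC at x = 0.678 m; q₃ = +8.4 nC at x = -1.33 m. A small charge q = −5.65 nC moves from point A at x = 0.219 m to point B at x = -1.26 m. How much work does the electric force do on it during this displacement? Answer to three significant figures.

The work done by the electric force is W_field = −ΔU = −q(V_B − V_A) = q(V_A − V_B).
At A: distances to the source charges are 1.15 m, 0.459 m, 1.55 m; V_A = Σ kqᵢ/rᵢ = 153 V.
At B: distances to the source charges are 2.63 m, 1.94 m, 0.0700 m; V_B = Σ kqᵢ/rᵢ = 1120 V.
ΔV = V_B − V_A = 963 V.
W_field = −qΔV = −(-5.65×10⁻⁹ C)(963 V) = 5.44×10⁻⁶ J.

5.44×10⁻⁶ J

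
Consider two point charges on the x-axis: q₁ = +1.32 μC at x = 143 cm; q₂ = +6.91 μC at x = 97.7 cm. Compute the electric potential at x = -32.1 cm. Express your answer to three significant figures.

The total potential is the scalar sum of each charge's contribution, V = Σ kqᵢ/rᵢ.
Distances from the field point to each charge: r₁ = 1.75 m, r₂ = 1.30 m.
V = k[(1.32×10⁻⁶)/(1.75) + (6.91×10⁻⁶)/(1.30)] = 5.46×10⁴ V.

5.46×10⁴ V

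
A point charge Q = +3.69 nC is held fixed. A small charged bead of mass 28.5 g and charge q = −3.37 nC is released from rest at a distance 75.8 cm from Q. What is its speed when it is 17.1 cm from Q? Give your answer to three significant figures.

5.96×10⁻³ m/s

Only the electrostatic force acts, so mechanical energy is conserved: ½mv² = U₁ − U₂ = kQq(1/r₁ − 1/r₂).
U₁ − U₂ = (8.99×10⁹ N·m²/C²)(3.69×10⁻⁹ C)(-3.37×10⁻⁹ C)(1/0.758 − 1/0.171) = 5.06×10⁻⁷ J.
v = √(2·5.06×10⁻⁷/0.0285) = 5.96×10⁻³ m/s.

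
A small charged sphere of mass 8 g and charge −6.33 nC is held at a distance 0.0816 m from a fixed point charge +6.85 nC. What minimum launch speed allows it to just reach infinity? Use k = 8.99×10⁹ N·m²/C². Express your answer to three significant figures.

To just escape, total mechanical energy must reach zero at infinity: ½mv²_min + U = 0, so ½mv²_min = −U = |kQq|/r.
|U| = |kQq|/r = (8.99×10⁹ N·m²/C²)(6.85×10⁻⁹)(6.33×10⁻⁹)/(0.0816) = 4.78×10⁻⁶ J.
v_min = √(2|U|/m) = √(2·4.78×10⁻⁶/8.00×10⁻³) = 0.0346 m/s.

0.0346 m/s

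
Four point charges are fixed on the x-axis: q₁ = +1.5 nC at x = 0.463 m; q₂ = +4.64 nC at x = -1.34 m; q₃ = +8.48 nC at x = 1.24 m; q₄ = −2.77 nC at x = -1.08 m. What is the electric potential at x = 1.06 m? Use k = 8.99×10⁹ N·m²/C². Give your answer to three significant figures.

Electric potential is a scalar, so the contributions from each charge add algebraically: V = Σ kqᵢ/rᵢ.
Distances from the field point to each charge: r₁ = 0.597 m, r₂ = 2.40 m, r₃ = 0.180 m, r₄ = 2.14 m.
V = k[(1.50×10⁻⁹)/(0.597) + (4.64×10⁻⁹)/(2.40) + (8.48×10⁻⁹)/(0.180) + (-2.77×10⁻⁹)/(2.14)] = 452 V.

452 V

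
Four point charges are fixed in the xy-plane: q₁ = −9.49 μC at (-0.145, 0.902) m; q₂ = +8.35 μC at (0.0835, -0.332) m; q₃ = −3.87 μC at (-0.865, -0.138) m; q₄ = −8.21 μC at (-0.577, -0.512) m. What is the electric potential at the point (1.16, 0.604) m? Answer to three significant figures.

Electric potential is a scalar, so the contributions from each charge add algebraically: V = Σ kqᵢ/rᵢ.
Distances from the field point to each charge: r₁ = 1.34 m, r₂ = 1.43 m, r₃ = 2.16 m, r₄ = 2.06 m.
V = k[(-9.49×10⁻⁶)/(1.34) + (8.35×10⁻⁶)/(1.43) + (-3.87×10⁻⁶)/(2.16) + (-8.21×10⁻⁶)/(2.06)] = -6.30×10⁴ V.

-6.30×10⁴ V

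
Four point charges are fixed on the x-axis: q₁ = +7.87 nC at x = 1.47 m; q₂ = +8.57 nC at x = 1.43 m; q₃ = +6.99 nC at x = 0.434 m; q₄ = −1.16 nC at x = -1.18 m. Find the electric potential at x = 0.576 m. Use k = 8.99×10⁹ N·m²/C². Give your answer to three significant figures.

Electric potential is a scalar, so the contributions from each charge add algebraically: V = Σ kqᵢ/rᵢ.
Distances from the field point to each charge: r₁ = 0.894 m, r₂ = 0.854 m, r₃ = 0.142 m, r₄ = 1.76 m.
V = k[(7.87×10⁻⁹)/(0.894) + (8.57×10⁻⁹)/(0.854) + (6.99×10⁻⁹)/(0.142) + (-1.16×10⁻⁹)/(1.76)] = 606 V.

606 V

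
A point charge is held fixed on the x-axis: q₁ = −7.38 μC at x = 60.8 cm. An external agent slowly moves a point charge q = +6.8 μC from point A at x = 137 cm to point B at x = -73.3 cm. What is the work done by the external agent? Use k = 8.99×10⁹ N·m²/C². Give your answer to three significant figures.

For quasistatic motion the external work equals the change in potential energy: W_ext = qΔV = q(V_B − V_A).
At A: distance to the source charge is 0.762 m; V_A = kq₁/r = -8.71×10⁴ V.
At B: distance to the source charge is 1.34 m; V_B = kq₁/r = -4.95×10⁴ V.
ΔV = V_B − V_A = 3.76×10⁴ V.
W_ext = qΔV = (6.80×10⁻⁶ C)(3.76×10⁴ V) = 0.256 J.

0.256 J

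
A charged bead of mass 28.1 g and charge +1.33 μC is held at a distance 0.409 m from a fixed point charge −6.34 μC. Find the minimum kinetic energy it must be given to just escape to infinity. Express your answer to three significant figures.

0.185 J

To just escape, total mechanical energy must reach zero at infinity: ½mv²_min + U = 0, so ½mv²_min = −U = |kQq|/r.
|U| = |kQq|/r = (8.99×10⁹ N·m²/C²)(6.34×10⁻⁶)(1.33×10⁻⁶)/(0.409) = 0.185 J.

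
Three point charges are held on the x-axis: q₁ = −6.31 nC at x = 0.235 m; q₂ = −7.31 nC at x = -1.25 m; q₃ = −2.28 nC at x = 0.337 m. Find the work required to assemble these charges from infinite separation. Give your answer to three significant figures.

The work to assemble the configuration equals its total potential energy, U = Σ kqᵢqⱼ/rᵢⱼ over all pairs.
Pair separations: r₁₂ = 1.48 m, r₁₃ = 0.102 m, r₂₃ = 1.59 m.
U = (2.79×10⁻⁷) + (1.27×10⁻⁶) + (9.44×10⁻⁸) = 1.64×10⁻⁶ J.

1.64×10⁻⁶ J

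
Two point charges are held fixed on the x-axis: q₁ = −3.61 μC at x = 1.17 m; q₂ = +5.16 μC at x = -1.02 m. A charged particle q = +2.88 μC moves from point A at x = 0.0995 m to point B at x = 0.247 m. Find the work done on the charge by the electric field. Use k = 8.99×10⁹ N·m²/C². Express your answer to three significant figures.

0.0278 J

The work done by the electric force is W_field = −ΔU = −q(V_B − V_A) = q(V_A − V_B).
At A: distances to the source charges are 1.07 m, 1.12 m; V_A = Σ kqᵢ/rᵢ = 1.11×10⁴ V.
At B: distances to the source charges are 0.923 m, 1.27 m; V_B = Σ kqᵢ/rᵢ = 1450 V.
ΔV = V_B − V_A = -9670 V.
W_field = −qΔV = −(2.88×10⁻⁶ C)(-9670 V) = 0.0278 J.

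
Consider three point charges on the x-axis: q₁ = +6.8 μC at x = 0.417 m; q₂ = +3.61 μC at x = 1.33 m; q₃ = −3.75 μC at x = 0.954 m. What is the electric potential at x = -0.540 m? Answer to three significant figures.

The total potential is the scalar sum of each charge's contribution, V = Σ kqᵢ/rᵢ.
Distances from the field point to each charge: r₁ = 0.957 m, r₂ = 1.87 m, r₃ = 1.49 m.
V = k[(6.80×10⁻⁶)/(0.957) + (3.61×10⁻⁶)/(1.87) + (-3.75×10⁻⁶)/(1.49)] = 5.87×10⁴ V.

5.87×10⁴ V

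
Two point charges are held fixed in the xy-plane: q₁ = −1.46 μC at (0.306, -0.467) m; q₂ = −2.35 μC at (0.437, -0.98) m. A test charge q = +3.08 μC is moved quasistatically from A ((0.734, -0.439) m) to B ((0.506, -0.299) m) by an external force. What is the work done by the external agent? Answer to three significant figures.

-0.0502 J

For quasistatic motion the external work equals the change in potential energy: W_ext = qΔV = q(V_B − V_A).
At A: distances to the source charges are 0.429 m, 0.617 m; V_A = Σ kqᵢ/rᵢ = -6.48×10⁴ V.
At B: distances to the source charges are 0.261 m, 0.684 m; V_B = Σ kqᵢ/rᵢ = -8.11×10⁴ V.
ΔV = V_B − V_A = -1.63×10⁴ V.
W_ext = qΔV = (3.08×10⁻⁶ C)(-1.63×10⁴ V) = -0.0502 J.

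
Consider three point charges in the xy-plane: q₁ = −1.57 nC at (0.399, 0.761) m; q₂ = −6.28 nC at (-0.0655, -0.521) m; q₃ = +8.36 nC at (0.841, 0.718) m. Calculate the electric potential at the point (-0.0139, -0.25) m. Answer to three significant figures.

-159 V

The total potential is the scalar sum of each charge's contribution, V = Σ kqᵢ/rᵢ.
Distances from the field point to each charge: r₁ = 1.09 m, r₂ = 0.276 m, r₃ = 1.29 m.
V = k[(-1.57×10⁻⁹)/(1.09) + (-6.28×10⁻⁹)/(0.276) + (8.36×10⁻⁹)/(1.29)] = -159 V.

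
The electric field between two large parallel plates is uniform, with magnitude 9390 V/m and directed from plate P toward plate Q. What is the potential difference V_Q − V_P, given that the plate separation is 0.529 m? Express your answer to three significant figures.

-4970 V

In a uniform field, potential decreases in the direction of E: ΔV = −E·d for a displacement d parallel to E.
Going from P to Q is a displacement of 0.529 m along the field, so V_Q − V_P = −Ed = -4970 V.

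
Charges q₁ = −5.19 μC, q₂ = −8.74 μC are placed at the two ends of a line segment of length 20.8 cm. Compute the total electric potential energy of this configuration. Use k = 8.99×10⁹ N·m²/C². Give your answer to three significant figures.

The assembly work is the sum of pairwise potential energies, U = Σ_{i<j} kqᵢqⱼ/rᵢⱼ.
The separation is r = 0.208 m.
U = (1.96) = 1.96 J.

1.96 J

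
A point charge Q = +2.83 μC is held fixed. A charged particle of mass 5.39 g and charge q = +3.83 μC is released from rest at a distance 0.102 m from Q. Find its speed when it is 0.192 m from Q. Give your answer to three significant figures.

12.9 m/s

Only the electrostatic force acts, so mechanical energy is conserved: ½mv² = U₁ − U₂ = kQq(1/r₁ − 1/r₂).
U₁ − U₂ = (8.99×10⁹ N·m²/C²)(2.83×10⁻⁶ C)(3.83×10⁻⁶ C)(1/0.102 − 1/0.192) = 0.448 J.
v = √(2·0.448/5.39×10⁻³) = 12.9 m/s.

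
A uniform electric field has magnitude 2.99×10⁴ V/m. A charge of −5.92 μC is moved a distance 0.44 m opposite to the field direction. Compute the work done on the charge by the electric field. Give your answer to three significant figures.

The potential change for a displacement 0.44 m opposite to the field direction is ΔV = +Ed = 1.32×10⁴ V.
W_field = −qΔV = 0.0779 J.

0.0779 J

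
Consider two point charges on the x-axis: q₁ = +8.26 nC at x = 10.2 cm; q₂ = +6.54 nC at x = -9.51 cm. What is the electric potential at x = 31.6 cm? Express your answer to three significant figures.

The total potential is the scalar sum of each charge's contribution, V = Σ kqᵢ/rᵢ.
Distances from the field point to each charge: r₁ = 0.214 m, r₂ = 0.411 m.
V = k[(8.26×10⁻⁹)/(0.214) + (6.54×10⁻⁹)/(0.411)] = 490 V.

490 V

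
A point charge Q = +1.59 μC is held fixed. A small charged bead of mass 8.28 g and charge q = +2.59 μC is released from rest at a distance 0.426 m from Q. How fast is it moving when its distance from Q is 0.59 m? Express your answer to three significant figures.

Only the electrostatic force acts, so mechanical energy is conserved: ½mv² = U₁ − U₂ = kQq(1/r₁ − 1/r₂).
U₁ − U₂ = (8.99×10⁹ N·m²/C²)(1.59×10⁻⁶ C)(2.59×10⁻⁶ C)(1/0.426 − 1/0.590) = 0.0242 J.
v = √(2·0.0242/8.28×10⁻³) = 2.42 m/s.

2.42 m/s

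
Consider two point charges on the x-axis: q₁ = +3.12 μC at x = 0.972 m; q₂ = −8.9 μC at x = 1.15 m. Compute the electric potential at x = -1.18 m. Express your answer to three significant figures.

Electric potential is a scalar, so the contributions from each charge add algebraically: V = Σ kqᵢ/rᵢ.
Distances from the field point to each charge: r₁ = 2.15 m, r₂ = 2.33 m.
V = k[(3.12×10⁻⁶)/(2.15) + (-8.90×10⁻⁶)/(2.33)] = -2.13×10⁴ V.

-2.13×10⁴ V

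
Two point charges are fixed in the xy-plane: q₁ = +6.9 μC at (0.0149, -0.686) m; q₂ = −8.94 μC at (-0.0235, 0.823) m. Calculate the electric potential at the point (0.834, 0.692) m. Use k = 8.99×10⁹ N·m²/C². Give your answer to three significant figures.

Electric potential is a scalar, so the contributions from each charge add algebraically: V = Σ kqᵢ/rᵢ.
Distances from the field point to each charge: r₁ = 1.60 m, r₂ = 0.867 m.
V = k[(6.90×10⁻⁶)/(1.60) + (-8.94×10⁻⁶)/(0.867)] = -5.40×10⁴ V.

-5.40×10⁴ V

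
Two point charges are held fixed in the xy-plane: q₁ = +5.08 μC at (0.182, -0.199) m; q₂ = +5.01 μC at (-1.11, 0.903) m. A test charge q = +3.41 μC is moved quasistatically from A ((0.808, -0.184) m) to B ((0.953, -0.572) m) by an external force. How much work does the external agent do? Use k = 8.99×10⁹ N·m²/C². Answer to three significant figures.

For quasistatic motion the external work equals the change in potential energy: W_ext = qΔV = q(V_B − V_A).
At A: distances to the source charges are 0.626 m, 2.20 m; V_A = Σ kqᵢ/rᵢ = 9.34×10⁴ V.
At B: distances to the source charges are 0.856 m, 2.54 m; V_B = Σ kqᵢ/rᵢ = 7.11×10⁴ V.
ΔV = V_B − V_A = -2.23×10⁴ V.
W_ext = qΔV = (3.41×10⁻⁶ C)(-2.23×10⁴ V) = -0.0760 J.

-0.0760 J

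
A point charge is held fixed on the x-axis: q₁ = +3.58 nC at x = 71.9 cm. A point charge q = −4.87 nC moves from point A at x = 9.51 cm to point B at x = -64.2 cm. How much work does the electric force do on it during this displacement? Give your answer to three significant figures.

The work done by the electric force is W_field = −ΔU = −q(V_B − V_A) = q(V_A − V_B).
At A: distance to the source charge is 0.624 m; V_A = kq₁/r = 51.6 V.
At B: distance to the source charge is 1.36 m; V_B = kq₁/r = 23.6 V.
ΔV = V_B − V_A = -27.9 V.
W_field = −qΔV = −(-4.87×10⁻⁹ C)(-27.9 V) = -1.36×10⁻⁷ J.

-1.36×10⁻⁷ J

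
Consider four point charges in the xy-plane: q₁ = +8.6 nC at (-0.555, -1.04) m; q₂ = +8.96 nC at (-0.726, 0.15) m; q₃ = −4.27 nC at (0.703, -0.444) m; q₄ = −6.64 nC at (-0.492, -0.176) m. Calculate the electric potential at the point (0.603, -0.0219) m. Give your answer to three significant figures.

-32.2 V

The total potential is the scalar sum of each charge's contribution, V = Σ kqᵢ/rᵢ.
Distances from the field point to each charge: r₁ = 1.54 m, r₂ = 1.34 m, r₃ = 0.434 m, r₄ = 1.11 m.
V = k[(8.60×10⁻⁹)/(1.54) + (8.96×10⁻⁹)/(1.34) + (-4.27×10⁻⁹)/(0.434) + (-6.64×10⁻⁹)/(1.11)] = -32.2 V.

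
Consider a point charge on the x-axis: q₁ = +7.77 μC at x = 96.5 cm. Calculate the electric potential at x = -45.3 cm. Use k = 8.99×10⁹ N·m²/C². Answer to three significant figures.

4.93×10⁴ V

Electric potential is a scalar, so the contributions from each charge add algebraically: V = Σ kqᵢ/rᵢ.
V = k[(7.77×10⁻⁶)/(1.42)] = 4.93×10⁴ V.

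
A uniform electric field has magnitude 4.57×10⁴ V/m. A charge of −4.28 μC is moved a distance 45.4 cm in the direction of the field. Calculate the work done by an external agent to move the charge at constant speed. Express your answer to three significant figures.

The potential change for a displacement 45.4 cm in the direction of the field is ΔV = −Ed = -2.07×10⁴ V.
W_ext = qΔV = 0.0888 J.

0.0888 J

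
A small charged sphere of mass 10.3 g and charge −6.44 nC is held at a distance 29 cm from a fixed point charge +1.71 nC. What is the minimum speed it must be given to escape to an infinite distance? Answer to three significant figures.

8.14×10⁻³ m/s

To just escape, total mechanical energy must reach zero at infinity: ½mv²_min + U = 0, so ½mv²_min = −U = |kQq|/r.
|U| = |kQq|/r = (8.99×10⁹ N·m²/C²)(1.71×10⁻⁹)(6.44×10⁻⁹)/(0.290) = 3.41×10⁻⁷ J.
v_min = √(2|U|/m) = √(2·3.41×10⁻⁷/0.0103) = 8.14×10⁻³ m/s.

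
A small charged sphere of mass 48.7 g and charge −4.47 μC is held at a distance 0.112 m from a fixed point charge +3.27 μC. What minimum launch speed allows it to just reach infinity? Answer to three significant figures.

To just escape, total mechanical energy must reach zero at infinity: ½mv²_min + U = 0, so ½mv²_min = −U = |kQq|/r.
|U| = |kQq|/r = (8.99×10⁹ N·m²/C²)(3.27×10⁻⁶)(4.47×10⁻⁶)/(0.112) = 1.17 J.
v_min = √(2|U|/m) = √(2·1.17/0.0487) = 6.94 m/s.

6.94 m/s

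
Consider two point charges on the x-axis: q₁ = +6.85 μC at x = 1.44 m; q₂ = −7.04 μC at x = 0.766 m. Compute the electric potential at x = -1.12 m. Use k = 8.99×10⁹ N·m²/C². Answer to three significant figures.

The total potential is the scalar sum of each charge's contribution, V = Σ kqᵢ/rᵢ.
Distances from the field point to each charge: r₁ = 2.56 m, r₂ = 1.89 m.
V = k[(6.85×10⁻⁶)/(2.56) + (-7.04×10⁻⁶)/(1.89)] = -9500 V.

-9500 V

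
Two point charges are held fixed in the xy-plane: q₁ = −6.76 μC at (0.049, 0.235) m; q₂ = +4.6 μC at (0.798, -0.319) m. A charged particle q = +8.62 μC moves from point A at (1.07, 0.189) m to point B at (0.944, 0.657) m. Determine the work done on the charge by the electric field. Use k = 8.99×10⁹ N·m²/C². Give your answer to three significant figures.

0.274 J

The work done by the electric force is W_field = −ΔU = −q(V_B − V_A) = q(V_A − V_B).
At A: distances to the source charges are 1.02 m, 0.576 m; V_A = Σ kqᵢ/rᵢ = 1.23×10⁴ V.
At B: distances to the source charges are 0.989 m, 0.987 m; V_B = Σ kqᵢ/rᵢ = -1.95×10⁴ V.
ΔV = V_B − V_A = -3.18×10⁴ V.
W_field = −qΔV = −(8.62×10⁻⁶ C)(-3.18×10⁴ V) = 0.274 J.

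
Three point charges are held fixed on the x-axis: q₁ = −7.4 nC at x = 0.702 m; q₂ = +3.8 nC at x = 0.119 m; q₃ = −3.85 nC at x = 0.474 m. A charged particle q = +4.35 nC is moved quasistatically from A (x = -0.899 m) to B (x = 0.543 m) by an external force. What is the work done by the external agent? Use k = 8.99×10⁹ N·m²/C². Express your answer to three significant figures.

-3.51×10⁻⁶ J

For quasistatic motion the external work equals the change in potential energy: W_ext = qΔV = q(V_B − V_A).
At A: distances to the source charges are 1.60 m, 1.02 m, 1.37 m; V_A = Σ kqᵢ/rᵢ = -33.2 V.
At B: distances to the source charges are 0.159 m, 0.424 m, 0.0690 m; V_B = Σ kqᵢ/rᵢ = -839 V.
ΔV = V_B − V_A = -806 V.
W_ext = qΔV = (4.35×10⁻⁹ C)(-806 V) = -3.51×10⁻⁶ J.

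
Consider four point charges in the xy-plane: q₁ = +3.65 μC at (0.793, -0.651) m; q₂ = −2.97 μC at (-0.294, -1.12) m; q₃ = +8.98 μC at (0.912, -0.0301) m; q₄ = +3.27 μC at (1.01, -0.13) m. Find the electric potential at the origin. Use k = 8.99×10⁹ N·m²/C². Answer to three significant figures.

Electric potential is a scalar, so the contributions from each charge add algebraically: V = Σ kqᵢ/rᵢ.
Distances from the field point to each charge: r₁ = 1.03 m, r₂ = 1.16 m, r₃ = 0.912 m, r₄ = 1.02 m.
V = k[(3.65×10⁻⁶)/(1.03) + (-2.97×10⁻⁶)/(1.16) + (8.98×10⁻⁶)/(0.912) + (3.27×10⁻⁶)/(1.02)] = 1.26×10⁵ V.

1.26×10⁵ V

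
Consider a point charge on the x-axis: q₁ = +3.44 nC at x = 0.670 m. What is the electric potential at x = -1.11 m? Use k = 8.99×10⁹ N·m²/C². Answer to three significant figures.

17.4 V

The total potential is the scalar sum of each charge's contribution, V = Σ kqᵢ/rᵢ.
V = k[(3.44×10⁻⁹)/(1.78)] = 17.4 V.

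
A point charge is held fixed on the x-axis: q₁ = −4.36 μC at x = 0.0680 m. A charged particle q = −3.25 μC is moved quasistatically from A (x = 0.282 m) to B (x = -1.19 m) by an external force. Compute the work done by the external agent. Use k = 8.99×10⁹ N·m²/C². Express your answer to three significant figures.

-0.494 J

For quasistatic motion the external work equals the change in potential energy: W_ext = qΔV = q(V_B − V_A).
At A: distance to the source charge is 0.214 m; V_A = kq₁/r = -1.83×10⁵ V.
At B: distance to the source charge is 1.26 m; V_B = kq₁/r = -3.12×10⁴ V.
ΔV = V_B − V_A = 1.52×10⁵ V.
W_ext = qΔV = (-3.25×10⁻⁶ C)(1.52×10⁵ V) = -0.494 J.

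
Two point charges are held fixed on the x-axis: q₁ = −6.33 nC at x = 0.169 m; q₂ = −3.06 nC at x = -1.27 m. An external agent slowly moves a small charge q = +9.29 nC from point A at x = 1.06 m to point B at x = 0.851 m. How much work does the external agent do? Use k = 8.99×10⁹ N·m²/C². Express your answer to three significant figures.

-1.93×10⁻⁷ J

For quasistatic motion the external work equals the change in potential energy: W_ext = qΔV = q(V_B − V_A).
At A: distances to the source charges are 0.891 m, 2.33 m; V_A = Σ kqᵢ/rᵢ = -75.7 V.
At B: distances to the source charges are 0.682 m, 2.12 m; V_B = Σ kqᵢ/rᵢ = -96.4 V.
ΔV = V_B − V_A = -20.7 V.
W_ext = qΔV = (9.29×10⁻⁹ C)(-20.7 V) = -1.93×10⁻⁷ J.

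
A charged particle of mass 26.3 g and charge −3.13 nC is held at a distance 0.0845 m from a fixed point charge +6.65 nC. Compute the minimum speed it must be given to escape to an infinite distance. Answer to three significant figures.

0.0130 m/s

To just escape, total mechanical energy must reach zero at infinity: ½mv²_min + U = 0, so ½mv²_min = −U = |kQq|/r.
|U| = |kQq|/r = (8.99×10⁹ N·m²/C²)(6.65×10⁻⁹)(3.13×10⁻⁹)/(0.0845) = 2.21×10⁻⁶ J.
v_min = √(2|U|/m) = √(2·2.21×10⁻⁶/0.0263) = 0.0130 m/s.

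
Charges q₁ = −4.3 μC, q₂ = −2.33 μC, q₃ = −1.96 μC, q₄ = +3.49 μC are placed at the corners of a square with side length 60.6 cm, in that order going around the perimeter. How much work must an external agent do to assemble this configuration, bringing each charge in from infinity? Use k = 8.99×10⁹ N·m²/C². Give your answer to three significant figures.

-0.105 J

The work to assemble the configuration equals its total potential energy, U = Σ kqᵢqⱼ/rᵢⱼ over all pairs.
The four side pairs have separation 0.606 m and the two diagonal pairs 0.857 m.
Summing all 6 pair terms gives U = -0.105 J.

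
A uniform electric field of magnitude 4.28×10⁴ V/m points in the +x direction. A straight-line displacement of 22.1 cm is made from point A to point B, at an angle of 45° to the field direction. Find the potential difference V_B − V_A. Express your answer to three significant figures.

Only the component of displacement along E changes the potential: ΔV = −E·d·cosθ.
ΔV = −(4.28×10⁴ V/m)(0.221 m)cos45° = -6690 V.

-6690 V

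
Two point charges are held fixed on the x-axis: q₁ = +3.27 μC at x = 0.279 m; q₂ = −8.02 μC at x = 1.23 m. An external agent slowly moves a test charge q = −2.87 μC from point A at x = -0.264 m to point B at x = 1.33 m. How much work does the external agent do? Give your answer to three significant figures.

2.01 J

For quasistatic motion the external work equals the change in potential energy: W_ext = qΔV = q(V_B − V_A).
At A: distances to the source charges are 0.543 m, 1.49 m; V_A = Σ kqᵢ/rᵢ = 5880 V.
At B: distances to the source charges are 1.05 m, 0.100 m; V_B = Σ kqᵢ/rᵢ = -6.93×10⁵ V.
ΔV = V_B − V_A = -6.99×10⁵ V.
W_ext = qΔV = (-2.87×10⁻⁶ C)(-6.99×10⁵ V) = 2.01 J.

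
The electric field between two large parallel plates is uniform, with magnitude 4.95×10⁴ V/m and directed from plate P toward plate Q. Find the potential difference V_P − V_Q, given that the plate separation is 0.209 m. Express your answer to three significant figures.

In a uniform field, potential decreases in the direction of E: ΔV = −E·d for a displacement d parallel to E.
Going from Q to P is a displacement of 0.209 m opposite to the field, so V_P − V_Q = +Ed = 1.03×10⁴ V.

1.03×10⁴ V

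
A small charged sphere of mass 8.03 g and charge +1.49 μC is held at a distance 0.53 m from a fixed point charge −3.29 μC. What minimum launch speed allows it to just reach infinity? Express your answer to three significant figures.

4.55 m/s

To just escape, total mechanical energy must reach zero at infinity: ½mv²_min + U = 0, so ½mv²_min = −U = |kQq|/r.
|U| = |kQq|/r = (8.99×10⁹ N·m²/C²)(3.29×10⁻⁶)(1.49×10⁻⁶)/(0.530) = 0.0832 J.
v_min = √(2|U|/m) = √(2·0.0832/8.03×10⁻³) = 4.55 m/s.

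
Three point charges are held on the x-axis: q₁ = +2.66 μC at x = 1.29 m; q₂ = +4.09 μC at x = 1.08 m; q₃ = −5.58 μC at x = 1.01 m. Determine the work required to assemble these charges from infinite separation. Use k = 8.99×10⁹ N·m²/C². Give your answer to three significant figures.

The assembly work is the sum of pairwise potential energies, U = Σ_{i<j} kqᵢqⱼ/rᵢⱼ.
Pair separations: r₁₂ = 0.210 m, r₁₃ = 0.280 m, r₂₃ = 0.0700 m.
U = (0.466) + (-0.477) + (-2.93) = -2.94 J.

-2.94 J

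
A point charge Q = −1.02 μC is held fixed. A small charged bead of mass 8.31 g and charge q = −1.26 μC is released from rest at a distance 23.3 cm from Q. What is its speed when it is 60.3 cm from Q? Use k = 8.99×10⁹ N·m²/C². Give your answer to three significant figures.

Only the electrostatic force acts, so mechanical energy is conserved: ½mv² = U₁ − U₂ = kQq(1/r₁ − 1/r₂).
U₁ − U₂ = (8.99×10⁹ N·m²/C²)(-1.02×10⁻⁶ C)(-1.26×10⁻⁶ C)(1/0.233 − 1/0.603) = 0.0304 J.
v = √(2·0.0304/8.31×10⁻³) = 2.71 m/s.

2.71 m/s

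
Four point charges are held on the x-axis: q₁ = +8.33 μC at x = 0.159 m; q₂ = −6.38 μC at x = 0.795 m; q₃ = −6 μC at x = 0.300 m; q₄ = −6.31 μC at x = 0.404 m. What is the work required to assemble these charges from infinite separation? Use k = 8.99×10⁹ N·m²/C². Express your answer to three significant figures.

-0.973 J

The assembly work is the sum of pairwise potential energies, U = Σ_{i<j} kqᵢqⱼ/rᵢⱼ.
Pair separations: r₁₂ = 0.636 m, r₁₃ = 0.141 m, r₁₄ = 0.245 m, r₂₃ = 0.495 m, r₂₄ = 0.391 m, r₃₄ = 0.104 m.
Summing all 6 pair terms gives U = -0.973 J.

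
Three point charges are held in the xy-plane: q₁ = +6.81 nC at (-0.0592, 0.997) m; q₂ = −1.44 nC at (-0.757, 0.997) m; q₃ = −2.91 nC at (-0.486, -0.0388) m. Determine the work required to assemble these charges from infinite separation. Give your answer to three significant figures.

The assembly work is the sum of pairwise potential energies, U = Σ_{i<j} kqᵢqⱼ/rᵢⱼ.
Pair separations: r₁₂ = 0.698 m, r₁₃ = 1.12 m, r₂₃ = 1.07 m.
U = (-1.26×10⁻⁷) + (-1.59×10⁻⁷) + (3.52×10⁻⁸) = -2.50×10⁻⁷ J.

-2.50×10⁻⁷ J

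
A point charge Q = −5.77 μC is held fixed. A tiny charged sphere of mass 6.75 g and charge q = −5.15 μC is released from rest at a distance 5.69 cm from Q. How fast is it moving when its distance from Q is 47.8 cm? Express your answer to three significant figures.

35.0 m/s

Only the electrostatic force acts, so mechanical energy is conserved: ½mv² = U₁ − U₂ = kQq(1/r₁ − 1/r₂).
U₁ − U₂ = (8.99×10⁹ N·m²/C²)(-5.77×10⁻⁶ C)(-5.15×10⁻⁶ C)(1/0.0569 − 1/0.478) = 4.14 J.
v = √(2·4.14/6.75×10⁻³) = 35.0 m/s.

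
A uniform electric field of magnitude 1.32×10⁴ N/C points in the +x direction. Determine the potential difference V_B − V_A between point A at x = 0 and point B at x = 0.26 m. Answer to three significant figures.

-3430 V

In a uniform field, potential decreases in the direction of E: V_B − V_A = −E·Δx.
V_B − V_A = −(1.32×10⁴ V/m)(0.260 m) = -3430 V.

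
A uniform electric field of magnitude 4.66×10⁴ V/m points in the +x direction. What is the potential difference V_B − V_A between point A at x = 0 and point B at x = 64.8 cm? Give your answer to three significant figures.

In a uniform field, potential decreases in the direction of E: V_B − V_A = −E·Δx.
V_B − V_A = −(4.66×10⁴ V/m)(0.648 m) = -3.02×10⁴ V.

-3.02×10⁴ V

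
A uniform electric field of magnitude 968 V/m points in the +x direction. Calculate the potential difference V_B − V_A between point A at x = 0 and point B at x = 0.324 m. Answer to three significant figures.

-314 V

In a uniform field, potential decreases in the direction of E: V_B − V_A = −E·Δx.
V_B − V_A = −(968 V/m)(0.324 m) = -314 V.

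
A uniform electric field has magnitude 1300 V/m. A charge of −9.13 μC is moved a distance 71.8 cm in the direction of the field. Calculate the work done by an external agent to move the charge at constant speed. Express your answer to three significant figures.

8.52×10⁻³ J

The potential change for a displacement 71.8 cm in the direction of the field is ΔV = −Ed = -933 V.
W_ext = qΔV = 8.52×10⁻³ J.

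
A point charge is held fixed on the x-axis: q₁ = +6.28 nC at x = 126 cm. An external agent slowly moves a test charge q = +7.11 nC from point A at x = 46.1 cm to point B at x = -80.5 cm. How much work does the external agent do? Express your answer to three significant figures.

For quasistatic motion the external work equals the change in potential energy: W_ext = qΔV = q(V_B − V_A).
At A: distance to the source charge is 0.799 m; V_A = kq₁/r = 70.7 V.
At B: distance to the source charge is 2.06 m; V_B = kq₁/r = 27.3 V.
ΔV = V_B − V_A = -43.3 V.
W_ext = qΔV = (7.11×10⁻⁹ C)(-43.3 V) = -3.08×10⁻⁷ J.

-3.08×10⁻⁷ J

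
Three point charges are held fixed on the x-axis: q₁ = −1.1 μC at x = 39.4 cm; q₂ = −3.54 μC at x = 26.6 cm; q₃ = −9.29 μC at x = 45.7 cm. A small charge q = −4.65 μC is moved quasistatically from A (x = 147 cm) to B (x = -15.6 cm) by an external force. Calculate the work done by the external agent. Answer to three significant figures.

0.519 J

For quasistatic motion the external work equals the change in potential energy: W_ext = qΔV = q(V_B − V_A).
At A: distances to the source charges are 1.08 m, 1.20 m, 1.01 m; V_A = Σ kqᵢ/rᵢ = -1.18×10⁵ V.
At B: distances to the source charges are 0.550 m, 0.422 m, 0.613 m; V_B = Σ kqᵢ/rᵢ = -2.30×10⁵ V.
ΔV = V_B − V_A = -1.12×10⁵ V.
W_ext = qΔV = (-4.65×10⁻⁶ C)(-1.12×10⁵ V) = 0.519 J.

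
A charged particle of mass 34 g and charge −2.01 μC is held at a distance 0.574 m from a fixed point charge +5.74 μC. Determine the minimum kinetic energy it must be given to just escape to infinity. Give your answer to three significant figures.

0.181 J

To just escape, total mechanical energy must reach zero at infinity: ½mv²_min + U = 0, so ½mv²_min = −U = |kQq|/r.
|U| = |kQq|/r = (8.99×10⁹ N·m²/C²)(5.74×10⁻⁶)(2.01×10⁻⁶)/(0.574) = 0.181 J.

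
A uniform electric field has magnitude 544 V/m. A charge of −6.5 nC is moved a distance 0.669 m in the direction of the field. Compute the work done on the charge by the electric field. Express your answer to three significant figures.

-2.37×10⁻⁶ J

The potential change for a displacement 0.669 m in the direction of the field is ΔV = −Ed = -364 V.
W_field = −qΔV = -2.37×10⁻⁶ J.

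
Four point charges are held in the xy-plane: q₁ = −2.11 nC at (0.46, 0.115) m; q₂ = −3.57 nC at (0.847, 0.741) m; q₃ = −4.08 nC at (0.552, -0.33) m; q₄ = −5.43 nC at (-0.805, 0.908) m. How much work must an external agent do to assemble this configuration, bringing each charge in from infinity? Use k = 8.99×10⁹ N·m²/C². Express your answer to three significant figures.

6.63×10⁻⁷ J

The assembly work is the sum of pairwise potential energies, U = Σ_{i<j} kqᵢqⱼ/rᵢⱼ.
Pair separations: r₁₂ = 0.736 m, r₁₃ = 0.454 m, r₁₄ = 1.49 m, r₂₃ = 1.11 m, r₂₄ = 1.66 m, r₃₄ = 1.84 m.
Summing all 6 pair terms gives U = 6.63×10⁻⁷ J.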